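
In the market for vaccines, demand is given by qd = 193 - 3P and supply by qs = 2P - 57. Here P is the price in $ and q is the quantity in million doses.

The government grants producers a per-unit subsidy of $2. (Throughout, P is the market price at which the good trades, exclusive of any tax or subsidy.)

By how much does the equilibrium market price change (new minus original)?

-0.8

Before the shock: 193 - 3P = 2P - 57 ⇒ 250 = 5P ⇒ P = 50, q = 43.
Since sellers receive the price plus the subsidy, the effective supply curve becomes qs = 2P - 53.
Equate the new curves: 193 - 3P = 2P - 53, giving 246 = 5P, P = 49.2, q = 45.4.
ΔP = 49.2 − 50 = -0.8.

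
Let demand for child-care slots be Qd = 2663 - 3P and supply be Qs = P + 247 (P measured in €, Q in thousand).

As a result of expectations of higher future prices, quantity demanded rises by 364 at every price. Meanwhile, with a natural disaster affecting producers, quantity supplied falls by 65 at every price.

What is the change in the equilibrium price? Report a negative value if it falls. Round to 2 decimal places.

Solve the original market: 2663 - 3P = P + 247, hence P = 604 and Q = 851.
The new curves are Qd = 3027 - 3P (demand) and Qs = P + 182 (supply).
Clearing the new market: 3027 - 3P = P + 182, so P = 711.25 and Q = 893.25.
ΔP = 711.25 − 604 = +107.25.

+107.25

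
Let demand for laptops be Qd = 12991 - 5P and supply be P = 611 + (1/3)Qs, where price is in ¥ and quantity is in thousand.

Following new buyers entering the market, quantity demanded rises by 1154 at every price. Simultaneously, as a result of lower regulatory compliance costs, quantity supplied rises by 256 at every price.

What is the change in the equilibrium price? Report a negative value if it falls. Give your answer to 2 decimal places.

+112.25

Before the shock: 12991 - 5P = 3P - 1833 ⇒ 14824 = 8P ⇒ P = 1853, Q = 3726.
After the shift, demand is Qd = 14145 - 5P and supply is Qs = 3P - 1577.
New equilibrium: 14145 - 5P = 3P - 1577 ⇒ 15722 = 8P ⇒ P = 1965.25, Q = 4318.75.
ΔP = 1965.25 − 1853 = +112.25.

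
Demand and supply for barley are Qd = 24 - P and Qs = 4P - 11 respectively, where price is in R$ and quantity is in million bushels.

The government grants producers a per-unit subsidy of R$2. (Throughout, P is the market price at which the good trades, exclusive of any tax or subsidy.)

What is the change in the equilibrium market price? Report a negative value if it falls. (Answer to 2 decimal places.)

Original equilibrium: 24 - P = 4P - 11 gives 35 = 5P, so P = 7 and Q = 17.
Since sellers receive the price plus the subsidy, the effective supply curve becomes Qs = 4P - 3.
Equate the new curves: 24 - P = 4P - 3, giving 27 = 5P, P = 5.4, Q = 18.6.
ΔP = 5.4 − 7 = -1.60.

-1.60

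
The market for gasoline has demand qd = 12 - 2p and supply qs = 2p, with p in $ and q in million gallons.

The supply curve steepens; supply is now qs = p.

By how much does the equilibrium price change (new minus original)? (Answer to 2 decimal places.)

Original equilibrium: 12 - 2p = 2p gives 12 = 4p, so p = 3 and q = 6.
After the shift, demand is qd = 12 - 2p and supply is qs = p.
Setting them equal: 12 - 2p = p → 12 = 3p, so p = 4 and q = 4.
Δp = 4 − 3 = +1.00.

+1.00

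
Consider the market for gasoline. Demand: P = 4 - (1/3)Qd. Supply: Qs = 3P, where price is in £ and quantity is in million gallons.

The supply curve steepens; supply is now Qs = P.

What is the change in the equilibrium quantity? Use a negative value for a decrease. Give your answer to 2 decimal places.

-3.00

Before the shock: 12 - 3P = 3P ⇒ 12 = 6P ⇒ P = 2, Q = 6.
The shock moves the curves to Qd = 12 - 3P and Qs = P.
Equate the new curves: 12 - 3P = P, giving 12 = 4P, P = 3, Q = 3.
ΔQ = 3 − 6 = -3.00.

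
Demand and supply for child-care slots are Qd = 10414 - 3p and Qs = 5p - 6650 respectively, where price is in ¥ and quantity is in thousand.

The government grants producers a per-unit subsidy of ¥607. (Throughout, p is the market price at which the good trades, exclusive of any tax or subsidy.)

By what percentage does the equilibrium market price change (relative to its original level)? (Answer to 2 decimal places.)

-17.79

Original equilibrium: 10414 - 3p = 5p - 6650 gives 17064 = 8p, so p = 2133 and Q = 4015.
Since sellers receive the price plus the subsidy, the effective supply curve becomes Qs = 5p - 3615.
Clearing the new market: 10414 - 3p = 5p - 3615, so p = 1753.625 and Q = 5153.125.
%Δp = (1753.625 − 2133) / 2133 × 100 = -17.79%.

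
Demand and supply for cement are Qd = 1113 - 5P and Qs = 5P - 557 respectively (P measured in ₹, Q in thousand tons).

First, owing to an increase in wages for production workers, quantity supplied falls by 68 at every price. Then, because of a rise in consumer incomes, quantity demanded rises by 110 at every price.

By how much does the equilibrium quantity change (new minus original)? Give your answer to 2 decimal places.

Before the shock: 1113 - 5P = 5P - 557 ⇒ 1670 = 10P ⇒ P = 167, Q = 278.
After the shift, demand is Qd = 1223 - 5P and supply is Qs = 5P - 625.
Setting them equal: 1223 - 5P = 5P - 625 → 1848 = 10P, so P = 184.8 and Q = 299.
ΔQ = 299 − 278 = +21.00.

+21.00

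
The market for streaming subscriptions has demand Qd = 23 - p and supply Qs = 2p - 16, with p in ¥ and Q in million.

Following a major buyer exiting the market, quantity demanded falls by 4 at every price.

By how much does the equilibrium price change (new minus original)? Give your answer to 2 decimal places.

Before the shock: 23 - p = 2p - 16 ⇒ 39 = 3p ⇒ p = 13, Q = 10.
After the shift, demand is Qd = 19 - p and supply is Qs = 2p - 16.
New equilibrium: 19 - p = 2p - 16 ⇒ 35 = 3p ⇒ p = 35/3 ≈ 11.6667, Q = 22/3 ≈ 7.3333.
Δp = 11.6667 − 13 = -1.33.

-1.33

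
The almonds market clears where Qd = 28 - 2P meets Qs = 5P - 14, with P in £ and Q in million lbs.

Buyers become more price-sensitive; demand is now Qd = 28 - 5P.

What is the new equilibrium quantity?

Original equilibrium: 28 - 2P = 5P - 14 gives 42 = 7P, so P = 6 and Q = 16.
After the shift, demand is Qd = 28 - 5P and supply is Qs = 5P - 14.
Setting them equal: 28 - 5P = 5P - 14 → 42 = 10P, so P = 4.2 and Q = 7.

7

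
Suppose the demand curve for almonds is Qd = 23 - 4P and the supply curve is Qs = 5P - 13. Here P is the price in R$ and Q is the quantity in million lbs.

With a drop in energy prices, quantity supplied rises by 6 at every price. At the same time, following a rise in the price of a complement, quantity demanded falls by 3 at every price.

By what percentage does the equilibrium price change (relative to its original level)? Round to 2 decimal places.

Original equilibrium: 23 - 4P = 5P - 13 gives 36 = 9P, so P = 4 and Q = 7.
The new curves are Qd = 20 - 4P (demand) and Qs = 5P - 7 (supply).
Setting them equal: 20 - 4P = 5P - 7 → 27 = 9P, so P = 3 and Q = 8.
%ΔP = (3 − 4) / 4 × 100 = -25.00%.

-25.00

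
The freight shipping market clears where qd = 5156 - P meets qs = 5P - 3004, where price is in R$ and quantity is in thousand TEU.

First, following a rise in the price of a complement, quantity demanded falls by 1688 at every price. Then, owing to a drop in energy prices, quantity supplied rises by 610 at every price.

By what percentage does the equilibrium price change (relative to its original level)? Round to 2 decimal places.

Initially, 5156 - P = 5P - 3004, so 8160 = 6P and P = 1360, q = 3796.
The shock moves the curves to qd = 3468 - P and qs = 5P - 2394.
Clearing the new market: 3468 - P = 5P - 2394, so P = 977 and q = 2491.
%ΔP = (977 − 1360) / 1360 × 100 = -28.16%.

-28.16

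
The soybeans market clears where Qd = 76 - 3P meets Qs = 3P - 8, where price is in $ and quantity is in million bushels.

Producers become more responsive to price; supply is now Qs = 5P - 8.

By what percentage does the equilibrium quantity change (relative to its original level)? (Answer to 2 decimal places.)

Original equilibrium: 76 - 3P = 3P - 8 gives 84 = 6P, so P = 14 and Q = 34.
After the shift, demand is Qd = 76 - 3P and supply is Qs = 5P - 8.
Setting them equal: 76 - 3P = 5P - 8 → 84 = 8P, so P = 10.5 and Q = 44.5.
%ΔQ = (44.5 − 34) / 34 × 100 = +30.88%.

+30.88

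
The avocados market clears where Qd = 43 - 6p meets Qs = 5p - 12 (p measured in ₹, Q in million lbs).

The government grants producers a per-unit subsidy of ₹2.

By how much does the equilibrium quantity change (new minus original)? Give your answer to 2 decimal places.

+5.45

Solve the original market: 43 - 6p = 5p - 12, hence p = 5 and Q = 13.
Since sellers receive the price plus the subsidy, the effective supply curve becomes Qs = 5p - 2.
Clearing the new market: 43 - 6p = 5p - 2, so p = 45/11 ≈ 4.0909 and Q = 203/11 ≈ 18.4545.
ΔQ = 18.4545 − 13 = +5.45.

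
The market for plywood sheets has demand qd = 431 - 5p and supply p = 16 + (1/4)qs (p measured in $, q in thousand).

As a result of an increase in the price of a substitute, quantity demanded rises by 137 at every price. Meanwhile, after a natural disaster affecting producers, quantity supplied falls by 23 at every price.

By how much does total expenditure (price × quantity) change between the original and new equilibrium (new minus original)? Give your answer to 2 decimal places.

+6274.75

Initially, 431 - 5p = 4p - 64, so 495 = 9p and p = 55, q = 156.
The new curves are qd = 568 - 5p (demand) and qs = 4p - 87 (supply).
Clearing the new market: 568 - 5p = 4p - 87, so p = 655/9 ≈ 72.7778 and q = 1837/9 ≈ 204.1111.
Expenditure moves from 55×156 = 8580 to 72.7778×204.1111 = 14854.7531; change = +6274.75.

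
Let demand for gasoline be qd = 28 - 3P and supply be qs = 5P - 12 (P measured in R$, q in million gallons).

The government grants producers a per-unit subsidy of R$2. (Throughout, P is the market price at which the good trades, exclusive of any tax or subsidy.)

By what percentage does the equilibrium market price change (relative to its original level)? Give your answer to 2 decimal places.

Solve the original market: 28 - 3P = 5P - 12, hence P = 5 and q = 13.
Since sellers receive the price plus the subsidy, the effective supply curve becomes qs = 5P - 2.
Clearing the new market: 28 - 3P = 5P - 2, so P = 3.75 and q = 16.75.
%ΔP = (3.75 − 5) / 5 × 100 = -25.00%.

-25.00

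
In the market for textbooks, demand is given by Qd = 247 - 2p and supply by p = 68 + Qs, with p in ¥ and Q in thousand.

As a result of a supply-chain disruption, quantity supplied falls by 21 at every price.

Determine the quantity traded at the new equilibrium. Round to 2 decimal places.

Original equilibrium: 247 - 2p = p - 68 gives 315 = 3p, so p = 105 and Q = 37.
The new curves are Qd = 247 - 2p (demand) and Qs = p - 89 (supply).
Equate the new curves: 247 - 2p = p - 89, giving 336 = 3p, p = 112, Q = 23.

23.00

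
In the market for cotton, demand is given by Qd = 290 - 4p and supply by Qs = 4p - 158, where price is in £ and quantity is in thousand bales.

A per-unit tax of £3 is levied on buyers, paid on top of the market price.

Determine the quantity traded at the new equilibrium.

60

Before the shock: 290 - 4p = 4p - 158 ⇒ 448 = 8p ⇒ p = 56, Q = 66.
Since buyers pay the price plus the tax, the effective demand curve becomes Qd = 278 - 4p.
Setting them equal: 278 - 4p = 4p - 158 → 436 = 8p, so p = 54.5 and Q = 60.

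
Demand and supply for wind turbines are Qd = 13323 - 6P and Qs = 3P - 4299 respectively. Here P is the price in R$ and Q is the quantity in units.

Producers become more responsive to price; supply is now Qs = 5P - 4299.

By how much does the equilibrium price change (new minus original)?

Solve the original market: 13323 - 6P = 3P - 4299, hence P = 1958 and Q = 1575.
With the change applied: demand Qd = 13323 - 6P, supply Qs = 5P - 4299.
New equilibrium: 13323 - 6P = 5P - 4299 ⇒ 17622 = 11P ⇒ P = 1602, Q = 3711.
ΔP = 1602 − 1958 = -356.

-356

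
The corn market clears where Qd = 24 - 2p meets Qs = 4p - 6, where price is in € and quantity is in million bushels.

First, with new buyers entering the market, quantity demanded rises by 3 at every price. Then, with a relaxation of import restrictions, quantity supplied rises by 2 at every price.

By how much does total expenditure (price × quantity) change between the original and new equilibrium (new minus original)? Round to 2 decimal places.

+16.11

Before the shock: 24 - 2p = 4p - 6 ⇒ 30 = 6p ⇒ p = 5, Q = 14.
The shock moves the curves to Qd = 27 - 2p and Qs = 4p - 4.
Equate the new curves: 27 - 2p = 4p - 4, giving 31 = 6p, p = 31/6 ≈ 5.1667, Q = 50/3 ≈ 16.6667.
Expenditure moves from 5×14 = 70 to 5.1667×16.6667 = 86.1111; change = +16.11.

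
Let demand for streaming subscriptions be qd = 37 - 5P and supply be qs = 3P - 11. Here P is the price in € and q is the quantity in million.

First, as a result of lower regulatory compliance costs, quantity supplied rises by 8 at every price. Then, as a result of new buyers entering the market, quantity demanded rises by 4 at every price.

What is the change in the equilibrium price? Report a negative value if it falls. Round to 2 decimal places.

-0.50

Solve the original market: 37 - 5P = 3P - 11, hence P = 6 and q = 7.
After the shift, demand is qd = 41 - 5P and supply is qs = 3P - 3.
Clearing the new market: 41 - 5P = 3P - 3, so P = 5.5 and q = 13.5.
ΔP = 5.5 − 6 = -0.50.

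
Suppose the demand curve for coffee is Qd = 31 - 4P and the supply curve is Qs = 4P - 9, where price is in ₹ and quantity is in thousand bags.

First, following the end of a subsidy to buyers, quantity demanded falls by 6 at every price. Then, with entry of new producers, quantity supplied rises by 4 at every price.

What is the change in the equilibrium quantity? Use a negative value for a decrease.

Original equilibrium: 31 - 4P = 4P - 9 gives 40 = 8P, so P = 5 and Q = 11.
The shock moves the curves to Qd = 25 - 4P and Qs = 4P - 5.
Equate the new curves: 25 - 4P = 4P - 5, giving 30 = 8P, P = 3.75, Q = 10.
ΔQ = 10 − 11 = -1.

-1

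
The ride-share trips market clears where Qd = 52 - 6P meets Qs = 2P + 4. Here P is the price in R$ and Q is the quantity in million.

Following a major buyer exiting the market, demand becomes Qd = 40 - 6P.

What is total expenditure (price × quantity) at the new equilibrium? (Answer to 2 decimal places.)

Initially, 52 - 6P = 2P + 4, so 48 = 8P and P = 6, Q = 16.
The new curves are Qd = 40 - 6P (demand) and Qs = 2P + 4 (supply).
Equate the new curves: 40 - 6P = 2P + 4, giving 36 = 8P, P = 4.5, Q = 13.
New expenditure = 4.5 × 13 = 58.50.

58.50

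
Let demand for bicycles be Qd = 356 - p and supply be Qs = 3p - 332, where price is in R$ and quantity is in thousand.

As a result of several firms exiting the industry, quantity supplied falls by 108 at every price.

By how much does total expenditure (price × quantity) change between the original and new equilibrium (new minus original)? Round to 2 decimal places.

Original equilibrium: 356 - p = 3p - 332 gives 688 = 4p, so p = 172 and Q = 184.
The new curves are Qd = 356 - p (demand) and Qs = 3p - 440 (supply).
New equilibrium: 356 - p = 3p - 440 ⇒ 796 = 4p ⇒ p = 199, Q = 157.
Expenditure moves from 172×184 = 31648 to 199×157 = 31243; change = -405.00.

-405.00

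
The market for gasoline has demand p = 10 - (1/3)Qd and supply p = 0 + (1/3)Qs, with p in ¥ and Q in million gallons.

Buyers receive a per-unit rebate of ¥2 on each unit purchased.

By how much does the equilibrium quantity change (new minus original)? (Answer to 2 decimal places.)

+3.00

Solve the original market: 30 - 3p = 3p, hence p = 5 and Q = 15.
Since buyers' out-of-pocket price is the market price minus the rebate, the effective demand curve becomes Qd = 36 - 3p.
Equate the new curves: 36 - 3p = 3p, giving 36 = 6p, p = 6, Q = 18.
ΔQ = 18 − 15 = +3.00.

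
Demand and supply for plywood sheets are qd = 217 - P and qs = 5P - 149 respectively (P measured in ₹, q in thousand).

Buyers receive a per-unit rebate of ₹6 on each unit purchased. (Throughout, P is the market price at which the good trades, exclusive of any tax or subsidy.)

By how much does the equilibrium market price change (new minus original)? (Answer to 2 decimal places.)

Original equilibrium: 217 - P = 5P - 149 gives 366 = 6P, so P = 61 and q = 156.
Since buyers' out-of-pocket price is the market price minus the rebate, the effective demand curve becomes qd = 223 - P.
New equilibrium: 223 - P = 5P - 149 ⇒ 372 = 6P ⇒ P = 62, q = 161.
ΔP = 62 − 61 = +1.00.

+1.00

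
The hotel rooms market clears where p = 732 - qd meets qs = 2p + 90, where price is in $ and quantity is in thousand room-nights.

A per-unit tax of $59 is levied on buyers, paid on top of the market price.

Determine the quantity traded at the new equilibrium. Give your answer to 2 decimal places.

478.67

Solve the original market: 732 - p = 2p + 90, hence p = 214 and q = 518.
Since buyers pay the price plus the tax, the effective demand curve becomes qd = 673 - p.
Equate the new curves: 673 - p = 2p + 90, giving 583 = 3p, p = 583/3 ≈ 194.3333, q = 1436/3 ≈ 478.6667.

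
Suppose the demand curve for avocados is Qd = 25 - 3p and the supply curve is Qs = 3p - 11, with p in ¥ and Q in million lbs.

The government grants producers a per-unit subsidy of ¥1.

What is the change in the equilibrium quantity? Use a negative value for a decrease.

Initially, 25 - 3p = 3p - 11, so 36 = 6p and p = 6, Q = 7.
Since sellers receive the price plus the subsidy, the effective supply curve becomes Qs = 3p - 8.
Equate the new curves: 25 - 3p = 3p - 8, giving 33 = 6p, p = 5.5, Q = 8.5.
ΔQ = 8.5 − 7 = +1.5.

+1.5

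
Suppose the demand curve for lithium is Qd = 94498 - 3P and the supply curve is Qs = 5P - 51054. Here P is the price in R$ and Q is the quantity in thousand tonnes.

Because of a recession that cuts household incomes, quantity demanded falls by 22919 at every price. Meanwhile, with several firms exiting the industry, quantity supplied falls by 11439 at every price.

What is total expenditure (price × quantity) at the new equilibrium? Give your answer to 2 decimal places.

357000218.00

Before the shock: 94498 - 3P = 5P - 51054 ⇒ 145552 = 8P ⇒ P = 18194, Q = 39916.
After the shift, demand is Qd = 71579 - 3P and supply is Qs = 5P - 62493.
Setting them equal: 71579 - 3P = 5P - 62493 → 134072 = 8P, so P = 16759 and Q = 21302.
New expenditure = 16759 × 21302 = 357000218.00.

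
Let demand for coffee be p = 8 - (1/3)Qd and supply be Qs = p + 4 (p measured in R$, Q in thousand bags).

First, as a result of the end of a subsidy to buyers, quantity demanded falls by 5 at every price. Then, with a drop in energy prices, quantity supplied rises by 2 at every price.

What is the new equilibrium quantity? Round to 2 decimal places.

Before the shock: 24 - 3p = p + 4 ⇒ 20 = 4p ⇒ p = 5, Q = 9.
The shock moves the curves to Qd = 19 - 3p and Qs = p + 6.
New equilibrium: 19 - 3p = p + 6 ⇒ 13 = 4p ⇒ p = 3.25, Q = 9.25.

9.25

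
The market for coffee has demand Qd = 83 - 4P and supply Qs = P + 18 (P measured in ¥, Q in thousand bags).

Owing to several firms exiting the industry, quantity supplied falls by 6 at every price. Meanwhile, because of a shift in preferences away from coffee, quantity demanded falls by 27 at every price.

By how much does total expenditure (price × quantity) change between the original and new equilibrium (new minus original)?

Initially, 83 - 4P = P + 18, so 65 = 5P and P = 13, Q = 31.
The shock moves the curves to Qd = 56 - 4P and Qs = P + 12.
Clearing the new market: 56 - 4P = P + 12, so P = 8.8 and Q = 20.8.
Expenditure moves from 13×31 = 403 to 8.8×20.8 = 183.04; change = -219.96.

-219.96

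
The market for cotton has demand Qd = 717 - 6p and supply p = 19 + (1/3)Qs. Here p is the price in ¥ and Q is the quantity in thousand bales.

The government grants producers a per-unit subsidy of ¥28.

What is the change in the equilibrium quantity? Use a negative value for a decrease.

+56

Before the shock: 717 - 6p = 3p - 57 ⇒ 774 = 9p ⇒ p = 86, Q = 201.
Since sellers receive the price plus the subsidy, the effective supply curve becomes Qs = 3p + 27.
Setting them equal: 717 - 6p = 3p + 27 → 690 = 9p, so p = 230/3 ≈ 76.6667 and Q = 257.
ΔQ = 257 − 201 = +56.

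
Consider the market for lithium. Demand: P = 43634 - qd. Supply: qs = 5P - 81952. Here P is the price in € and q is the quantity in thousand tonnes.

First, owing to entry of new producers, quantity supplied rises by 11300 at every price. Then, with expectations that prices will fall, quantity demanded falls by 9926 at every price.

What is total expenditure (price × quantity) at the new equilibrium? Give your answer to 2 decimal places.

283766435.56

Initially, 43634 - P = 5P - 81952, so 125586 = 6P and P = 20931, q = 22703.
The shock moves the curves to qd = 33708 - P and qs = 5P - 70652.
Clearing the new market: 33708 - P = 5P - 70652, so P = 52180/3 ≈ 17393.3333 and q = 48944/3 ≈ 16314.6667.
New expenditure = 17393.3333 × 16314.6667 = 283766435.56.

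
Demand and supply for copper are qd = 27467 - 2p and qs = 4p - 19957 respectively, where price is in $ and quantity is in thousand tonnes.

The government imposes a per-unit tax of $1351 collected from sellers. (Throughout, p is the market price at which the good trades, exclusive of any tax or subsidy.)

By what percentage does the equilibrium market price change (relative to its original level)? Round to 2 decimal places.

+11.40

Before the shock: 27467 - 2p = 4p - 19957 ⇒ 47424 = 6p ⇒ p = 7904, q = 11659.
Since sellers keep the price net of the tax, the effective supply curve becomes qs = 4p - 25361.
Clearing the new market: 27467 - 2p = 4p - 25361, so p = 26414/3 ≈ 8804.6667 and q = 29573/3 ≈ 9857.6667.
%Δp = (8804.6667 − 7904) / 7904 × 100 = +11.40%.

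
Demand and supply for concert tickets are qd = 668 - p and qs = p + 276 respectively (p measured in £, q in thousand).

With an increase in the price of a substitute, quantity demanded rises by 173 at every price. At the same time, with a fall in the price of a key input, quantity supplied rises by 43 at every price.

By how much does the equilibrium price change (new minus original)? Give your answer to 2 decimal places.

+65.00

Solve the original market: 668 - p = p + 276, hence p = 196 and q = 472.
The shock moves the curves to qd = 841 - p and qs = p + 319.
New equilibrium: 841 - p = p + 319 ⇒ 522 = 2p ⇒ p = 261, q = 580.
Δp = 261 − 196 = +65.00.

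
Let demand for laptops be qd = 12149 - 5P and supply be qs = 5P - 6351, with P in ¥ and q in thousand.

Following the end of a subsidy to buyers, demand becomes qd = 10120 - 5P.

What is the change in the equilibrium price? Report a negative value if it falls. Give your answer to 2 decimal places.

Initially, 12149 - 5P = 5P - 6351, so 18500 = 10P and P = 1850, q = 2899.
The new curves are qd = 10120 - 5P (demand) and qs = 5P - 6351 (supply).
Setting them equal: 10120 - 5P = 5P - 6351 → 16471 = 10P, so P = 1647.1 and q = 1884.5.
ΔP = 1647.1 − 1850 = -202.90.

-202.90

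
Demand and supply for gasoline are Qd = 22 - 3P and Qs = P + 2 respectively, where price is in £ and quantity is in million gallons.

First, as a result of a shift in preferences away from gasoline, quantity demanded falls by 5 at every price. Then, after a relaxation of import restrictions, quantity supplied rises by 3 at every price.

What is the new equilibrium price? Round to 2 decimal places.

Original equilibrium: 22 - 3P = P + 2 gives 20 = 4P, so P = 5 and Q = 7.
With the change applied: demand Qd = 17 - 3P, supply Qs = P + 5.
Equate the new curves: 17 - 3P = P + 5, giving 12 = 4P, P = 3, Q = 8.

3.00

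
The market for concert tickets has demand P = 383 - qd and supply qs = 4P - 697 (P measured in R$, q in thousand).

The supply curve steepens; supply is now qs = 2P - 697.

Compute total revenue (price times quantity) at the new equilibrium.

8280

Before the shock: 383 - P = 4P - 697 ⇒ 1080 = 5P ⇒ P = 216, q = 167.
The new curves are qd = 383 - P (demand) and qs = 2P - 697 (supply).
Setting them equal: 383 - P = 2P - 697 → 1080 = 3P, so P = 360 and q = 23.
New expenditure = 360 × 23 = 8280.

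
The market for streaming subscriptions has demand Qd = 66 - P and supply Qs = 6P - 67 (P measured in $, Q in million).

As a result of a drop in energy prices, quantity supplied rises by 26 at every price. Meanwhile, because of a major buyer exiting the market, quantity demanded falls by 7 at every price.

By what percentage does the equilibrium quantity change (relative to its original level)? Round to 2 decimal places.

Original equilibrium: 66 - P = 6P - 67 gives 133 = 7P, so P = 19 and Q = 47.
The new curves are Qd = 59 - P (demand) and Qs = 6P - 41 (supply).
Setting them equal: 59 - P = 6P - 41 → 100 = 7P, so P = 100/7 ≈ 14.2857 and Q = 313/7 ≈ 44.7143.
%ΔQ = (44.7143 − 47) / 47 × 100 = -4.86%.

-4.86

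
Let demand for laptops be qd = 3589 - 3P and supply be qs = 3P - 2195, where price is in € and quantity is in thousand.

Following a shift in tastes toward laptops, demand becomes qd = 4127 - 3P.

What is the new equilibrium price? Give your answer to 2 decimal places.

Before the shock: 3589 - 3P = 3P - 2195 ⇒ 5784 = 6P ⇒ P = 964, q = 697.
After the shift, demand is qd = 4127 - 3P and supply is qs = 3P - 2195.
New equilibrium: 4127 - 3P = 3P - 2195 ⇒ 6322 = 6P ⇒ P = 3161/3 ≈ 1053.6667, q = 966.

1053.67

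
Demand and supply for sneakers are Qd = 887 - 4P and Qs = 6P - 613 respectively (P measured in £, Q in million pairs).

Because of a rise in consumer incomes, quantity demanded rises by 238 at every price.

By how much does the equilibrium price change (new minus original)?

+23.8

Solve the original market: 887 - 4P = 6P - 613, hence P = 150 and Q = 287.
With the change applied: demand Qd = 1125 - 4P, supply Qs = 6P - 613.
New equilibrium: 1125 - 4P = 6P - 613 ⇒ 1738 = 10P ⇒ P = 173.8, Q = 429.8.
ΔP = 173.8 − 150 = +23.8.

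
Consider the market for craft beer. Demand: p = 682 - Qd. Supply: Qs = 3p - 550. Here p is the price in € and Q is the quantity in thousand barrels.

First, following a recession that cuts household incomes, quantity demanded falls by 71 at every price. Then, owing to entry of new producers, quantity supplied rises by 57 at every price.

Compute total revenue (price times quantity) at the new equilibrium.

Original equilibrium: 682 - p = 3p - 550 gives 1232 = 4p, so p = 308 and Q = 374.
With the change applied: demand Qd = 611 - p, supply Qs = 3p - 493.
Equate the new curves: 611 - p = 3p - 493, giving 1104 = 4p, p = 276, Q = 335.
New expenditure = 276 × 335 = 92460.

92460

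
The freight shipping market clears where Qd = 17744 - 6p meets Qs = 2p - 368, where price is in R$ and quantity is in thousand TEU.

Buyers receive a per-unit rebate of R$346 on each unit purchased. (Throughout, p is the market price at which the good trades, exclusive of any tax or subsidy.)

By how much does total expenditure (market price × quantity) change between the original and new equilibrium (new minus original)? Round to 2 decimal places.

Initially, 17744 - 6p = 2p - 368, so 18112 = 8p and p = 2264, Q = 4160.
Since buyers' out-of-pocket price is the market price minus the rebate, the effective demand curve becomes Qd = 19820 - 6p.
New equilibrium: 19820 - 6p = 2p - 368 ⇒ 20188 = 8p ⇒ p = 2523.5, Q = 4679.
Expenditure moves from 2264×4160 = 9418240 to 2523.5×4679 = 11807456.5; change = +2389216.50.

+2389216.50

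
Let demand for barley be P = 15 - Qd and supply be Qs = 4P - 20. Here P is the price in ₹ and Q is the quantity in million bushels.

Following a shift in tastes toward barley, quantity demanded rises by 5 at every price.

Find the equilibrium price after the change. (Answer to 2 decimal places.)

8.00

Original equilibrium: 15 - P = 4P - 20 gives 35 = 5P, so P = 7 and Q = 8.
After the shift, demand is Qd = 20 - P and supply is Qs = 4P - 20.
Equate the new curves: 20 - P = 4P - 20, giving 40 = 5P, P = 8, Q = 12.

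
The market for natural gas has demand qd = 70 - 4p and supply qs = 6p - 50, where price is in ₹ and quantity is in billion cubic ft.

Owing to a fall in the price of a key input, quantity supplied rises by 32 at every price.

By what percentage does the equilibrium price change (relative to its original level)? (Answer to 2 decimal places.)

-26.67

Initially, 70 - 4p = 6p - 50, so 120 = 10p and p = 12, q = 22.
With the change applied: demand qd = 70 - 4p, supply qs = 6p - 18.
New equilibrium: 70 - 4p = 6p - 18 ⇒ 88 = 10p ⇒ p = 8.8, q = 34.8.
%Δp = (8.8 − 12) / 12 × 100 = -26.67%.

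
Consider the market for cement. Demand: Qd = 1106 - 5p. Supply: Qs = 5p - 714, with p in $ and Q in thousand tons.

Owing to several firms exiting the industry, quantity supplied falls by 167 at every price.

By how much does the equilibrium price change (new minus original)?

Before the shock: 1106 - 5p = 5p - 714 ⇒ 1820 = 10p ⇒ p = 182, Q = 196.
The shock moves the curves to Qd = 1106 - 5p and Qs = 5p - 881.
Setting them equal: 1106 - 5p = 5p - 881 → 1987 = 10p, so p = 198.7 and Q = 112.5.
Δp = 198.7 − 182 = +16.7.

+16.7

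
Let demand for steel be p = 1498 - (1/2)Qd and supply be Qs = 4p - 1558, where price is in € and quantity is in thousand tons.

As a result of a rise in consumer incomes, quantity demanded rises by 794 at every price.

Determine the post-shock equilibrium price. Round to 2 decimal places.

891.33

Original equilibrium: 2996 - 2p = 4p - 1558 gives 4554 = 6p, so p = 759 and Q = 1478.
The new curves are Qd = 3790 - 2p (demand) and Qs = 4p - 1558 (supply).
Setting them equal: 3790 - 2p = 4p - 1558 → 5348 = 6p, so p = 2674/3 ≈ 891.3333 and Q = 6022/3 ≈ 2007.3333.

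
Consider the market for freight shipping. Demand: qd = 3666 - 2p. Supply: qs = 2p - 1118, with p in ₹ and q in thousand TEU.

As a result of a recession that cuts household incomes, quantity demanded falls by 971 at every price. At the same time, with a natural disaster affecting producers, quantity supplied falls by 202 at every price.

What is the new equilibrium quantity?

687.5

Original equilibrium: 3666 - 2p = 2p - 1118 gives 4784 = 4p, so p = 1196 and q = 1274.
The new curves are qd = 2695 - 2p (demand) and qs = 2p - 1320 (supply).
Equate the new curves: 2695 - 2p = 2p - 1320, giving 4015 = 4p, p = 1003.75, q = 687.5.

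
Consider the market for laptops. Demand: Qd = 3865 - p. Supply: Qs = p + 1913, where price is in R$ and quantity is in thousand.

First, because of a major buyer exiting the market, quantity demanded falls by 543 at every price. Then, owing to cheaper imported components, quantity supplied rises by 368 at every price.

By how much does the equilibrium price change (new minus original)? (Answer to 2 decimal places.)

Solve the original market: 3865 - p = p + 1913, hence p = 976 and Q = 2889.
The new curves are Qd = 3322 - p (demand) and Qs = p + 2281 (supply).
Equate the new curves: 3322 - p = p + 2281, giving 1041 = 2p, p = 520.5, Q = 2801.5.
Δp = 520.5 − 976 = -455.50.

-455.50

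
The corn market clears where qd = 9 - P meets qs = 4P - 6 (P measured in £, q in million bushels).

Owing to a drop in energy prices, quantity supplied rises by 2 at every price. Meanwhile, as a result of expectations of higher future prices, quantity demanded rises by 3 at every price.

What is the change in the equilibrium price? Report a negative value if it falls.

+0.2

Solve the original market: 9 - P = 4P - 6, hence P = 3 and q = 6.
The shock moves the curves to qd = 12 - P and qs = 4P - 4.
New equilibrium: 12 - P = 4P - 4 ⇒ 16 = 5P ⇒ P = 3.2, q = 8.8.
ΔP = 3.2 − 3 = +0.2.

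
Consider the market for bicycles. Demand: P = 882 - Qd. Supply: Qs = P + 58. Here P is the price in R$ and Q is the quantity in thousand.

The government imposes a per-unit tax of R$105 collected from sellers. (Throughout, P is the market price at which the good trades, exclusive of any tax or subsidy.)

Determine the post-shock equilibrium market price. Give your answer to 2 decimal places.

Initially, 882 - P = P + 58, so 824 = 2P and P = 412, Q = 470.
Since sellers keep the price net of the tax, the effective supply curve becomes Qs = P - 47.
New equilibrium: 882 - P = P - 47 ⇒ 929 = 2P ⇒ P = 464.5, Q = 417.5.

464.50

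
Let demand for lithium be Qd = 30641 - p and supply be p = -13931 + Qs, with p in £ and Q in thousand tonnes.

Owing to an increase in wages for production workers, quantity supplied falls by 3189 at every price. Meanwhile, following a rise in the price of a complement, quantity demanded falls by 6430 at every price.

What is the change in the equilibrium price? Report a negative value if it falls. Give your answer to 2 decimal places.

-1620.50

Original equilibrium: 30641 - p = p + 13931 gives 16710 = 2p, so p = 8355 and Q = 22286.
The shock moves the curves to Qd = 24211 - p and Qs = p + 10742.
Clearing the new market: 24211 - p = p + 10742, so p = 6734.5 and Q = 17476.5.
Δp = 6734.5 − 8355 = -1620.50.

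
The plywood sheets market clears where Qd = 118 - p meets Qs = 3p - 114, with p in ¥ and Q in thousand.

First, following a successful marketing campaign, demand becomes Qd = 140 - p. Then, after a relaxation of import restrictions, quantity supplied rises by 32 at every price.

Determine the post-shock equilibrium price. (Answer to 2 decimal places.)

Original equilibrium: 118 - p = 3p - 114 gives 232 = 4p, so p = 58 and Q = 60.
The new curves are Qd = 140 - p (demand) and Qs = 3p - 82 (supply).
New equilibrium: 140 - p = 3p - 82 ⇒ 222 = 4p ⇒ p = 55.5, Q = 84.5.

55.50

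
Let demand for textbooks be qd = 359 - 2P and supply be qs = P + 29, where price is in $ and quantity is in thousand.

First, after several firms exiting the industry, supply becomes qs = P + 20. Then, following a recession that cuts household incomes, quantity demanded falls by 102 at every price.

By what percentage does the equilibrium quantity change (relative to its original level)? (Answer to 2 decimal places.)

-28.78

Solve the original market: 359 - 2P = P + 29, hence P = 110 and q = 139.
The shock moves the curves to qd = 257 - 2P and qs = P + 20.
Equate the new curves: 257 - 2P = P + 20, giving 237 = 3P, P = 79, q = 99.
%Δq = (99 − 139) / 139 × 100 = -28.78%.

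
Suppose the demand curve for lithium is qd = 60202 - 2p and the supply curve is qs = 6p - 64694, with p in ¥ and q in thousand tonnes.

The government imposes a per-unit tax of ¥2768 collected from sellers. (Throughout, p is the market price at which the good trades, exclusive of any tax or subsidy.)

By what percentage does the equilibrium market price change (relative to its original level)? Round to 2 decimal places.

+13.30

Original equilibrium: 60202 - 2p = 6p - 64694 gives 124896 = 8p, so p = 15612 and q = 28978.
Since sellers keep the price net of the tax, the effective supply curve becomes qs = 6p - 81302.
New equilibrium: 60202 - 2p = 6p - 81302 ⇒ 141504 = 8p ⇒ p = 17688, q = 24826.
%Δp = (17688 − 15612) / 15612 × 100 = +13.30%.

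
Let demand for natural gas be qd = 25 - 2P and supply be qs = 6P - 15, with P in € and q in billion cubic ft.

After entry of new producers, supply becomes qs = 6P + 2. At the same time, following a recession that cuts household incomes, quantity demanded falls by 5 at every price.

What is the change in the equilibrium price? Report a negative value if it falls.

Before the shock: 25 - 2P = 6P - 15 ⇒ 40 = 8P ⇒ P = 5, q = 15.
The new curves are qd = 20 - 2P (demand) and qs = 6P + 2 (supply).
New equilibrium: 20 - 2P = 6P + 2 ⇒ 18 = 8P ⇒ P = 2.25, q = 15.5.
ΔP = 2.25 − 5 = -2.75.

-2.75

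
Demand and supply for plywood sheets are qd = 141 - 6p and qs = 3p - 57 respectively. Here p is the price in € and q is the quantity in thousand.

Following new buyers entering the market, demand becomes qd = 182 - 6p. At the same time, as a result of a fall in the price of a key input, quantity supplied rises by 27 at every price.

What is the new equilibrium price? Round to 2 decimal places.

Solve the original market: 141 - 6p = 3p - 57, hence p = 22 and q = 9.
After the shift, demand is qd = 182 - 6p and supply is qs = 3p - 30.
Equate the new curves: 182 - 6p = 3p - 30, giving 212 = 9p, p = 212/9 ≈ 23.5556, q = 122/3 ≈ 40.6667.

23.56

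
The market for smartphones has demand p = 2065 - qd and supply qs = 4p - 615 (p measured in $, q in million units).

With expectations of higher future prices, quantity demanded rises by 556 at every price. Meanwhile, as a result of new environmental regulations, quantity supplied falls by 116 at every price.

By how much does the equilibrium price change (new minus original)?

+134.4

Original equilibrium: 2065 - p = 4p - 615 gives 2680 = 5p, so p = 536 and q = 1529.
The shock moves the curves to qd = 2621 - p and qs = 4p - 731.
New equilibrium: 2621 - p = 4p - 731 ⇒ 3352 = 5p ⇒ p = 670.4, q = 1950.6.
Δp = 670.4 − 536 = +134.4.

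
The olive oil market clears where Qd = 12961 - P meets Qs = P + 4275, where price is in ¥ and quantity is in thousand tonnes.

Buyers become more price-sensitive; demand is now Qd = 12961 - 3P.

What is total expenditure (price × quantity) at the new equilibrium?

13998574.75

Initially, 12961 - P = P + 4275, so 8686 = 2P and P = 4343, Q = 8618.
With the change applied: demand Qd = 12961 - 3P, supply Qs = P + 4275.
Setting them equal: 12961 - 3P = P + 4275 → 8686 = 4P, so P = 2171.5 and Q = 6446.5.
New expenditure = 2171.5 × 6446.5 = 13998574.75.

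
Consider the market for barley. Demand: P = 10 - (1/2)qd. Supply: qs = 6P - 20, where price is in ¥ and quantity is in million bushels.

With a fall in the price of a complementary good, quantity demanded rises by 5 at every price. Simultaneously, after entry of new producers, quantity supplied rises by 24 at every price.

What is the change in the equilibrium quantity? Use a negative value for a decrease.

+9.75

Original equilibrium: 20 - 2P = 6P - 20 gives 40 = 8P, so P = 5 and q = 10.
After the shift, demand is qd = 25 - 2P and supply is qs = 6P + 4.
Clearing the new market: 25 - 2P = 6P + 4, so P = 2.625 and q = 19.75.
Δq = 19.75 − 10 = +9.75.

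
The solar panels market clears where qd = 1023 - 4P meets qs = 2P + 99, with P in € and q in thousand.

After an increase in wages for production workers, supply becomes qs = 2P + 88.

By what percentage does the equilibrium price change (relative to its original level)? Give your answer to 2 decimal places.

Before the shock: 1023 - 4P = 2P + 99 ⇒ 924 = 6P ⇒ P = 154, q = 407.
The new curves are qd = 1023 - 4P (demand) and qs = 2P + 88 (supply).
Clearing the new market: 1023 - 4P = 2P + 88, so P = 935/6 ≈ 155.8333 and q = 1199/3 ≈ 399.6667.
%ΔP = (155.8333 − 154) / 154 × 100 = +1.19%.

+1.19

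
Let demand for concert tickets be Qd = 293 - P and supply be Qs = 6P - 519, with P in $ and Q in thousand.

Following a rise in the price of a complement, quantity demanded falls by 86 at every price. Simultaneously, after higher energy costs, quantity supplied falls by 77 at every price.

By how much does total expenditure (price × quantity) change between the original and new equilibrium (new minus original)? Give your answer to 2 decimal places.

-9945.51

Original equilibrium: 293 - P = 6P - 519 gives 812 = 7P, so P = 116 and Q = 177.
After the shift, demand is Qd = 207 - P and supply is Qs = 6P - 596.
Equate the new curves: 207 - P = 6P - 596, giving 803 = 7P, P = 803/7 ≈ 114.7143, Q = 646/7 ≈ 92.2857.
Expenditure moves from 116×177 = 20532 to 114.7143×92.2857 = 10586.4898; change = -9945.51.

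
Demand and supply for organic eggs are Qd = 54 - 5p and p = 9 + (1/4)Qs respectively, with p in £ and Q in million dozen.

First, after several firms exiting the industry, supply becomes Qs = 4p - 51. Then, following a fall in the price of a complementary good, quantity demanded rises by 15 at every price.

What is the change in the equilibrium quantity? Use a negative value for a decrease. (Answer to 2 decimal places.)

Before the shock: 54 - 5p = 4p - 36 ⇒ 90 = 9p ⇒ p = 10, Q = 4.
The shock moves the curves to Qd = 69 - 5p and Qs = 4p - 51.
New equilibrium: 69 - 5p = 4p - 51 ⇒ 120 = 9p ⇒ p = 40/3 ≈ 13.3333, Q = 7/3 ≈ 2.3333.
ΔQ = 2.3333 − 4 = -1.67.

-1.67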